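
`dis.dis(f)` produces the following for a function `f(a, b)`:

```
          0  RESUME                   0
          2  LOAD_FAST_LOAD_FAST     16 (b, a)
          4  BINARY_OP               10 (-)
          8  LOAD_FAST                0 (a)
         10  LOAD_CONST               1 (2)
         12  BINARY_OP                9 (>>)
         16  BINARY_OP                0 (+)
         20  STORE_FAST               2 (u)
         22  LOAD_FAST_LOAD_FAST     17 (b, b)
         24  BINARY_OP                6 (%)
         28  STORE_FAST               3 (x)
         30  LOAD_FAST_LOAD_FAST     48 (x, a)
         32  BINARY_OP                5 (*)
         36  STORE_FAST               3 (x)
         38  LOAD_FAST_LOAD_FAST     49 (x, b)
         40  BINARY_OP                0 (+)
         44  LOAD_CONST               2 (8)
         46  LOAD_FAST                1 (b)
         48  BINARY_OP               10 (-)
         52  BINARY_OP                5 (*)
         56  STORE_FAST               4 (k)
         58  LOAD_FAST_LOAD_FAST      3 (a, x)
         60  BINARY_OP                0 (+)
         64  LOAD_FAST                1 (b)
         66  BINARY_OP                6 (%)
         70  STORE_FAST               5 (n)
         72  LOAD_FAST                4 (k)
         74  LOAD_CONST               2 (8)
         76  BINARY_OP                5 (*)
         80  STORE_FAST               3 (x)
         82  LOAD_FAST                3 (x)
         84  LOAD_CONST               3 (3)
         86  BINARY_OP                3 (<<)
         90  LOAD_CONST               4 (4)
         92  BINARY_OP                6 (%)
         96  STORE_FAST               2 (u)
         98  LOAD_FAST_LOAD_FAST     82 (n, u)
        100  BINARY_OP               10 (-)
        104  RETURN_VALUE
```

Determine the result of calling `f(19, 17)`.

2

LOAD_FAST_LOAD_FAST b,a → push 17,19. Stack: [17, 19]
BINARY_OP - → 17 - 19 = -2. Stack: [-2]
LOAD_FAST a → push 19. Stack: [-2, 19]
LOAD_CONST → push 2. Stack: [-2, 19, 2]
BINARY_OP >> → 19 >> 2 = 4. Stack: [-2, 4]
BINARY_OP + → -2 + 4 = 2. Stack: [2]
STORE_FAST u → u=2. Stack: []
LOAD_FAST_LOAD_FAST b,b → push 17,17. Stack: [17, 17]
BINARY_OP % → 17 % 17 = 0. Stack: [0]
STORE_FAST x → x=0. Stack: []
LOAD_FAST_LOAD_FAST x,a → push 0,19. Stack: [0, 19]
BINARY_OP * → 0 * 19 = 0. Stack: [0]
STORE_FAST x → x=0. Stack: []
LOAD_FAST_LOAD_FAST x,b → push 0,17. Stack: [0, 17]
BINARY_OP + → 0 + 17 = 17. Stack: [17]
LOAD_CONST → push 8. Stack: [17, 8]
LOAD_FAST b → push 17. Stack: [17, 8, 17]
BINARY_OP - → 8 - 17 = -9. Stack: [17, -9]
BINARY_OP * → 17 * -9 = -153. Stack: [-153]
STORE_FAST k → k=-153. Stack: []
LOAD_FAST_LOAD_FAST a,x → push 19,0. Stack: [19, 0]
BINARY_OP + → 19 + 0 = 19. Stack: [19]
LOAD_FAST b → push 17. Stack: [19, 17]
BINARY_OP % → 19 % 17 = 2. Stack: [2]
STORE_FAST n → n=2. Stack: []
LOAD_FAST k → push -153. Stack: [-153]
LOAD_CONST → push 8. Stack: [-153, 8]
BINARY_OP * → -153 * 8 = -1224. Stack: [-1224]
STORE_FAST x → x=-1224. Stack: []
LOAD_FAST x → push -1224. Stack: [-1224]
LOAD_CONST → push 3. Stack: [-1224, 3]
BINARY_OP << → -1224 << 3 = -9792. Stack: [-9792]
LOAD_CONST → push 4. Stack: [-9792, 4]
BINARY_OP % → -9792 % 4 = 0. Stack: [0]
STORE_FAST u → u=0. Stack: []
LOAD_FAST_LOAD_FAST n,u → push 2,0. Stack: [2, 0]
BINARY_OP - → 2 - 0 = 2. Stack: [2]
RETURN_VALUE → return 2.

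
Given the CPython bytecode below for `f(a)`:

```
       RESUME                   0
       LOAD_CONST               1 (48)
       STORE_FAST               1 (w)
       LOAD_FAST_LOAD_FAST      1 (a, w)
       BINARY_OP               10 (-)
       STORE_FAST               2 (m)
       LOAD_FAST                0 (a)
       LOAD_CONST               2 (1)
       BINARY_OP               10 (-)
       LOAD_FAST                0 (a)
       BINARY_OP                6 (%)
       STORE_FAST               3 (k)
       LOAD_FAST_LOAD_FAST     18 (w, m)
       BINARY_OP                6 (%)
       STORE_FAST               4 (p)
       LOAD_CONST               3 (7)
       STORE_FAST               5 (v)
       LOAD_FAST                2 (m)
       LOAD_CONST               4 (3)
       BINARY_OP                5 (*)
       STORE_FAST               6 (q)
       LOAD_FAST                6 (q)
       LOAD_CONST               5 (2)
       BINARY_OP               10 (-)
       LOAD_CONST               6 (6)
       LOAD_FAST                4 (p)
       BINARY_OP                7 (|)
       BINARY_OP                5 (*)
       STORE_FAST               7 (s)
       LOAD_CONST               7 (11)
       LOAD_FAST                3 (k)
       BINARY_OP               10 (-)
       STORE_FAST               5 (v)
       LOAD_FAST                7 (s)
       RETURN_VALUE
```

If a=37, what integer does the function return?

LOAD_CONST → push 48. Stack: [48]
STORE_FAST w → w=48. Stack: []
LOAD_FAST_LOAD_FAST a,w → push 37,48. Stack: [37, 48]
BINARY_OP - → 37 - 48 = -11. Stack: [-11]
STORE_FAST m → m=-11. Stack: []
LOAD_FAST a → push 37. Stack: [37]
LOAD_CONST → push 1. Stack: [37, 1]
BINARY_OP - → 37 - 1 = 36. Stack: [36]
LOAD_FAST a → push 37. Stack: [36, 37]
BINARY_OP % → 36 % 37 = 36. Stack: [36]
STORE_FAST k → k=36. Stack: []
LOAD_FAST_LOAD_FAST w,m → push 48,-11. Stack: [48, -11]
BINARY_OP % → 48 % -11 = -7. Stack: [-7]
STORE_FAST p → p=-7. Stack: []
LOAD_CONST → push 7. Stack: [7]
STORE_FAST v → v=7. Stack: []
LOAD_FAST m → push -11. Stack: [-11]
LOAD_CONST → push 3. Stack: [-11, 3]
BINARY_OP * → -11 * 3 = -33. Stack: [-33]
STORE_FAST q → q=-33. Stack: []
LOAD_FAST q → push -33. Stack: [-33]
LOAD_CONST → push 2. Stack: [-33, 2]
BINARY_OP - → -33 - 2 = -35. Stack: [-35]
LOAD_CONST → push 6. Stack: [-35, 6]
LOAD_FAST p → push -7. Stack: [-35, 6, -7]
BINARY_OP | → 6 | -7 = -1. Stack: [-35, -1]
BINARY_OP * → -35 * -1 = 35. Stack: [35]
STORE_FAST s → s=35. Stack: []
LOAD_CONST → push 11. Stack: [11]
LOAD_FAST k → push 36. Stack: [11, 36]
BINARY_OP - → 11 - 36 = -25. Stack: [-25]
STORE_FAST v → v=-25. Stack: []
LOAD_FAST s → push 35. Stack: [35]
RETURN_VALUE → return 35.

35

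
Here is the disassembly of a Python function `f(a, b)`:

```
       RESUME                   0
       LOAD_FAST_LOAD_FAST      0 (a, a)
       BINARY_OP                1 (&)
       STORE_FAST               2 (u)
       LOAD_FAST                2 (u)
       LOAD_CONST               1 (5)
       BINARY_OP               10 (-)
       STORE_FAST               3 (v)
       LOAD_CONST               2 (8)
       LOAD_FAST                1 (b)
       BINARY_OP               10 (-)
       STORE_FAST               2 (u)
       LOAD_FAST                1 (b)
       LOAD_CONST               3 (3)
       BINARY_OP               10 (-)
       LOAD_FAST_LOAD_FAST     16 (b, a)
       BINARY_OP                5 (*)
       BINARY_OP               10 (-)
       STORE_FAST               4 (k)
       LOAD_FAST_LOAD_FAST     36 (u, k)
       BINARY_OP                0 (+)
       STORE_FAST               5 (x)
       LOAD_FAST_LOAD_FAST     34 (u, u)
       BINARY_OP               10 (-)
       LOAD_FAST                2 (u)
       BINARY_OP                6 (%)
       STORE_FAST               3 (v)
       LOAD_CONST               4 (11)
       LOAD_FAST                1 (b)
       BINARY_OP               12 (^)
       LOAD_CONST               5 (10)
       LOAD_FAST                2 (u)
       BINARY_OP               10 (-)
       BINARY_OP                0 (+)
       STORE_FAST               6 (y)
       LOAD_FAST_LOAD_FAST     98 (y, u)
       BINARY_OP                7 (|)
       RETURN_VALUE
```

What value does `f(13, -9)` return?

-11

LOAD_FAST_LOAD_FAST a,a → push 13,13. Stack: [13, 13]
BINARY_OP & → 13 & 13 = 13. Stack: [13]
STORE_FAST u → u=13. Stack: []
LOAD_FAST u → push 13. Stack: [13]
LOAD_CONST → push 5. Stack: [13, 5]
BINARY_OP - → 13 - 5 = 8. Stack: [8]
STORE_FAST v → v=8. Stack: []
LOAD_CONST → push 8. Stack: [8]
LOAD_FAST b → push -9. Stack: [8, -9]
BINARY_OP - → 8 - -9 = 17. Stack: [17]
STORE_FAST u → u=17. Stack: []
LOAD_FAST b → push -9. Stack: [-9]
LOAD_CONST → push 3. Stack: [-9, 3]
BINARY_OP - → -9 - 3 = -12. Stack: [-12]
LOAD_FAST_LOAD_FAST b,a → push -9,13. Stack: [-12, -9, 13]
BINARY_OP * → -9 * 13 = -117. Stack: [-12, -117]
BINARY_OP - → -12 - -117 = 105. Stack: [105]
STORE_FAST k → k=105. Stack: []
LOAD_FAST_LOAD_FAST u,k → push 17,105. Stack: [17, 105]
BINARY_OP + → 17 + 105 = 122. Stack: [122]
STORE_FAST x → x=122. Stack: []
LOAD_FAST_LOAD_FAST u,u → push 17,17. Stack: [17, 17]
BINARY_OP - → 17 - 17 = 0. Stack: [0]
LOAD_FAST u → push 17. Stack: [0, 17]
BINARY_OP % → 0 % 17 = 0. Stack: [0]
STORE_FAST v → v=0. Stack: []
LOAD_CONST → push 11. Stack: [11]
LOAD_FAST b → push -9. Stack: [11, -9]
BINARY_OP ^ → 11 ^ -9 = -4. Stack: [-4]
LOAD_CONST → push 10. Stack: [-4, 10]
LOAD_FAST u → push 17. Stack: [-4, 10, 17]
BINARY_OP - → 10 - 17 = -7. Stack: [-4, -7]
BINARY_OP + → -4 + -7 = -11. Stack: [-11]
STORE_FAST y → y=-11. Stack: []
LOAD_FAST_LOAD_FAST y,u → push -11,17. Stack: [-11, 17]
BINARY_OP | → -11 | 17 = -11. Stack: [-11]
RETURN_VALUE → return -11.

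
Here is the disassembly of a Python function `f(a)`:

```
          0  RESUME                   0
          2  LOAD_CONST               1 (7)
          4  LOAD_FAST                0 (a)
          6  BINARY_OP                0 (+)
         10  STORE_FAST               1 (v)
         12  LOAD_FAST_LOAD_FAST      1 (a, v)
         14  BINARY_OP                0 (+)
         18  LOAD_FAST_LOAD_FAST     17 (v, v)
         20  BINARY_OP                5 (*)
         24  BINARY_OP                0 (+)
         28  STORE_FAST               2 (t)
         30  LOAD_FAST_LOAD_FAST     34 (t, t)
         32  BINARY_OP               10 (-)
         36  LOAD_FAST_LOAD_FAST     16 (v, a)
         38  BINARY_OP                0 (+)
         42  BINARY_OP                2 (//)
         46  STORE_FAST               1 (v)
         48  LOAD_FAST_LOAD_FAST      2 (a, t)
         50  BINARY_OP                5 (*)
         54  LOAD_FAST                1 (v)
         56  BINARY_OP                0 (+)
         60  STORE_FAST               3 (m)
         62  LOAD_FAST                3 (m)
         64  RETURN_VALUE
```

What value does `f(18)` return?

LOAD_CONST → push 7. Stack: [7]
LOAD_FAST a → push 18. Stack: [7, 18]
BINARY_OP + → 7 + 18 = 25. Stack: [25]
STORE_FAST v → v=25. Stack: []
LOAD_FAST_LOAD_FAST a,v → push 18,25. Stack: [18, 25]
BINARY_OP + → 18 + 25 = 43. Stack: [43]
LOAD_FAST_LOAD_FAST v,v → push 25,25. Stack: [43, 25, 25]
BINARY_OP * → 25 * 25 = 625. Stack: [43, 625]
BINARY_OP + → 43 + 625 = 668. Stack: [668]
STORE_FAST t → t=668. Stack: []
LOAD_FAST_LOAD_FAST t,t → push 668,668. Stack: [668, 668]
BINARY_OP - → 668 - 668 = 0. Stack: [0]
LOAD_FAST_LOAD_FAST v,a → push 25,18. Stack: [0, 25, 18]
BINARY_OP + → 25 + 18 = 43. Stack: [0, 43]
BINARY_OP // → 0 // 43 = 0. Stack: [0]
STORE_FAST v → v=0. Stack: []
LOAD_FAST_LOAD_FAST a,t → push 18,668. Stack: [18, 668]
BINARY_OP * → 18 * 668 = 12024. Stack: [12024]
LOAD_FAST v → push 0. Stack: [12024, 0]
BINARY_OP + → 12024 + 0 = 12024. Stack: [12024]
STORE_FAST m → m=12024. Stack: []
LOAD_FAST m → push 12024. Stack: [12024]
RETURN_VALUE → return 12024.

12024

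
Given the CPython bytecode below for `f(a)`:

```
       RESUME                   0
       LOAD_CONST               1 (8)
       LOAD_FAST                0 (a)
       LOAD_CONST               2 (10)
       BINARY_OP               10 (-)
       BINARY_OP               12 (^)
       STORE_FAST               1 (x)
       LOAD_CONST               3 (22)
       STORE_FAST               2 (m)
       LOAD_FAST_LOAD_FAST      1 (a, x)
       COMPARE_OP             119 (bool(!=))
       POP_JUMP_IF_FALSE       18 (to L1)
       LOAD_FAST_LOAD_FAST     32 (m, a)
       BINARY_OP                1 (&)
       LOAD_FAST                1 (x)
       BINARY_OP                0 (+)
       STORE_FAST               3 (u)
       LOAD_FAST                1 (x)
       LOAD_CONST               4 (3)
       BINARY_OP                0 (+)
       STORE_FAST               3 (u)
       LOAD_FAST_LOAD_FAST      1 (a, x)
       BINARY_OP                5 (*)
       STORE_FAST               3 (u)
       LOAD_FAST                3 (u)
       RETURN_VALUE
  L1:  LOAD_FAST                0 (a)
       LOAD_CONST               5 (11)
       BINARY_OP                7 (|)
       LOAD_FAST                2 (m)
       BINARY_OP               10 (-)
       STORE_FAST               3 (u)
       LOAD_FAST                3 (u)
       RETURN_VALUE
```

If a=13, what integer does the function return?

143

LOAD_CONST → push 8. Stack: [8]
LOAD_FAST a → push 13. Stack: [8, 13]
LOAD_CONST → push 10. Stack: [8, 13, 10]
BINARY_OP - → 13 - 10 = 3. Stack: [8, 3]
BINARY_OP ^ → 8 ^ 3 = 11. Stack: [11]
STORE_FAST x → x=11. Stack: []
LOAD_CONST → push 22. Stack: [22]
STORE_FAST m → m=22. Stack: []
LOAD_FAST_LOAD_FAST a,x → push 13,11. Stack: [13, 11]
COMPARE_OP bool(!=) → 13 vs 11 = True. Stack: [True]
POP_JUMP_IF_FALSE → pop True; no jump. Stack: []
LOAD_FAST_LOAD_FAST m,a → push 22,13. Stack: [22, 13]
BINARY_OP & → 22 & 13 = 4. Stack: [4]
LOAD_FAST x → push 11. Stack: [4, 11]
BINARY_OP + → 4 + 11 = 15. Stack: [15]
STORE_FAST u → u=15. Stack: []
LOAD_FAST x → push 11. Stack: [11]
LOAD_CONST → push 3. Stack: [11, 3]
BINARY_OP + → 11 + 3 = 14. Stack: [14]
STORE_FAST u → u=14. Stack: []
LOAD_FAST_LOAD_FAST a,x → push 13,11. Stack: [13, 11]
BINARY_OP * → 13 * 11 = 143. Stack: [143]
STORE_FAST u → u=143. Stack: []
LOAD_FAST u → push 143. Stack: [143]
RETURN_VALUE → return 143.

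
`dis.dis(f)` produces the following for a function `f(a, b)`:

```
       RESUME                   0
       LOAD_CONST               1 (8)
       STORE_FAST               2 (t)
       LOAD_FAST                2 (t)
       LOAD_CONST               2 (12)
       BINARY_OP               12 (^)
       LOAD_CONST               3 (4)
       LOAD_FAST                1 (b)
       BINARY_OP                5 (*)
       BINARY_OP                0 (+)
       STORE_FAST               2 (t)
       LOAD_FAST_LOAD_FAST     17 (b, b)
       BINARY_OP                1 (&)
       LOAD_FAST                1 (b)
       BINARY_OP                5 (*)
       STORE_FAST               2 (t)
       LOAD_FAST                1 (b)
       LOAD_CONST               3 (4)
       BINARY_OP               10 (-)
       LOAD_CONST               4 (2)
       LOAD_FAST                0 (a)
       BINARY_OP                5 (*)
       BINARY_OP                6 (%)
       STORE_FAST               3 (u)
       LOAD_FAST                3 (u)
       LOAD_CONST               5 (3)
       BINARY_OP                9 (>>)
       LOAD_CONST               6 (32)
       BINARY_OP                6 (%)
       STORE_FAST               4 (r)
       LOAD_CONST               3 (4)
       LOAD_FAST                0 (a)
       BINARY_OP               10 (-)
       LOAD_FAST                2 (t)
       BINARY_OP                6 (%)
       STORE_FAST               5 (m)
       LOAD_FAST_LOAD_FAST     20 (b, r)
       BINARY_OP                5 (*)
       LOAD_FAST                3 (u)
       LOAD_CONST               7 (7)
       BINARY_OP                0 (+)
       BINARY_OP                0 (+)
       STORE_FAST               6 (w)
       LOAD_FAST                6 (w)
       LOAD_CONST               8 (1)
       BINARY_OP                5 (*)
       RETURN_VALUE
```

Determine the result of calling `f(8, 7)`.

10

LOAD_CONST → push 8. Stack: [8]
STORE_FAST t → t=8. Stack: []
LOAD_FAST t → push 8. Stack: [8]
LOAD_CONST → push 12. Stack: [8, 12]
BINARY_OP ^ → 8 ^ 12 = 4. Stack: [4]
LOAD_CONST → push 4. Stack: [4, 4]
LOAD_FAST b → push 7. Stack: [4, 4, 7]
BINARY_OP * → 4 * 7 = 28. Stack: [4, 28]
BINARY_OP + → 4 + 28 = 32. Stack: [32]
STORE_FAST t → t=32. Stack: []
LOAD_FAST_LOAD_FAST b,b → push 7,7. Stack: [7, 7]
BINARY_OP & → 7 & 7 = 7. Stack: [7]
LOAD_FAST b → push 7. Stack: [7, 7]
BINARY_OP * → 7 * 7 = 49. Stack: [49]
STORE_FAST t → t=49. Stack: []
LOAD_FAST b → push 7. Stack: [7]
LOAD_CONST → push 4. Stack: [7, 4]
BINARY_OP - → 7 - 4 = 3. Stack: [3]
LOAD_CONST → push 2. Stack: [3, 2]
LOAD_FAST a → push 8. Stack: [3, 2, 8]
BINARY_OP * → 2 * 8 = 16. Stack: [3, 16]
BINARY_OP % → 3 % 16 = 3. Stack: [3]
STORE_FAST u → u=3. Stack: []
LOAD_FAST u → push 3. Stack: [3]
LOAD_CONST → push 3. Stack: [3, 3]
BINARY_OP >> → 3 >> 3 = 0. Stack: [0]
LOAD_CONST → push 32. Stack: [0, 32]
BINARY_OP % → 0 % 32 = 0. Stack: [0]
STORE_FAST r → r=0. Stack: []
LOAD_CONST → push 4. Stack: [4]
LOAD_FAST a → push 8. Stack: [4, 8]
BINARY_OP - → 4 - 8 = -4. Stack: [-4]
LOAD_FAST t → push 49. Stack: [-4, 49]
BINARY_OP % → -4 % 49 = 45. Stack: [45]
STORE_FAST m → m=45. Stack: []
LOAD_FAST_LOAD_FAST b,r → push 7,0. Stack: [7, 0]
BINARY_OP * → 7 * 0 = 0. Stack: [0]
LOAD_FAST u → push 3. Stack: [0, 3]
LOAD_CONST → push 7. Stack: [0, 3, 7]
BINARY_OP + → 3 + 7 = 10. Stack: [0, 10]
BINARY_OP + → 0 + 10 = 10. Stack: [10]
STORE_FAST w → w=10. Stack: []
LOAD_FAST w → push 10. Stack: [10]
LOAD_CONST → push 1. Stack: [10, 1]
BINARY_OP * → 10 * 1 = 10. Stack: [10]
RETURN_VALUE → return 10.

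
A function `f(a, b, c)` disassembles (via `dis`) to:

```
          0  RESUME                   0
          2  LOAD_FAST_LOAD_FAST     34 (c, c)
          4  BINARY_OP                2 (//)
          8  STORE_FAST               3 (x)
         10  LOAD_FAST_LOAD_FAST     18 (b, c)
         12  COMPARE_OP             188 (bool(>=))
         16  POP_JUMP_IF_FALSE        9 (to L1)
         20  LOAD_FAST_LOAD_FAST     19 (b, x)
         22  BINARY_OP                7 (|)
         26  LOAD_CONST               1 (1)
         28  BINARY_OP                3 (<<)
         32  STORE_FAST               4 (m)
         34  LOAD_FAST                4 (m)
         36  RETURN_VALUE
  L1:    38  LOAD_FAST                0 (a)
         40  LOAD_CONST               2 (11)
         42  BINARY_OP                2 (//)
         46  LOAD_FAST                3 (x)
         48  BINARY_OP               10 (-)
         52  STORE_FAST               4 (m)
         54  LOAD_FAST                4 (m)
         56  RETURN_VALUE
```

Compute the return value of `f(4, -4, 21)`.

-1

LOAD_FAST_LOAD_FAST c,c → push 21,21. Stack: [21, 21]
BINARY_OP // → 21 // 21 = 1. Stack: [1]
STORE_FAST x → x=1. Stack: []
LOAD_FAST_LOAD_FAST b,c → push -4,21. Stack: [-4, 21]
COMPARE_OP bool(>=) → -4 vs 21 = False. Stack: [False]
POP_JUMP_IF_FALSE → pop False; jump. Stack: []
LOAD_FAST a → push 4. Stack: [4]
LOAD_CONST → push 11. Stack: [4, 11]
BINARY_OP // → 4 // 11 = 0. Stack: [0]
LOAD_FAST x → push 1. Stack: [0, 1]
BINARY_OP - → 0 - 1 = -1. Stack: [-1]
STORE_FAST m → m=-1. Stack: []
LOAD_FAST m → push -1. Stack: [-1]
RETURN_VALUE → return -1.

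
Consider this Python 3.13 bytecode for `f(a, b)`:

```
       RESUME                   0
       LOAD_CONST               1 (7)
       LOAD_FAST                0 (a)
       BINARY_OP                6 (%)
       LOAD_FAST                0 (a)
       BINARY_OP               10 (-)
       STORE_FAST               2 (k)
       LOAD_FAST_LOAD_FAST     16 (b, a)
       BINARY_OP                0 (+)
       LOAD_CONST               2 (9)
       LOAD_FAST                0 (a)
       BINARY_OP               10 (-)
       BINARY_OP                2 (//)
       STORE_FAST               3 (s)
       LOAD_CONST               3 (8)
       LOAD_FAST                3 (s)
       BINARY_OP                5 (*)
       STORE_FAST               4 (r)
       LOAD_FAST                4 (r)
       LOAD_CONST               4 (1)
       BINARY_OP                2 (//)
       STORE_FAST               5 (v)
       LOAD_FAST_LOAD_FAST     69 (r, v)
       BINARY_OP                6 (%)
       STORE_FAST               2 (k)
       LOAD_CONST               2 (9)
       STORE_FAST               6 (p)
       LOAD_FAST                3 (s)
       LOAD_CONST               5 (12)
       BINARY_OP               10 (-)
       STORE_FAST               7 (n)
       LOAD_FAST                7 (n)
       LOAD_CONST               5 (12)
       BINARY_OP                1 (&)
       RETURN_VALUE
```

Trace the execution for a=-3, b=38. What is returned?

LOAD_CONST → push 7. Stack: [7]
LOAD_FAST a → push -3. Stack: [7, -3]
BINARY_OP % → 7 % -3 = -2. Stack: [-2]
LOAD_FAST a → push -3. Stack: [-2, -3]
BINARY_OP - → -2 - -3 = 1. Stack: [1]
STORE_FAST k → k=1. Stack: []
LOAD_FAST_LOAD_FAST b,a → push 38,-3. Stack: [38, -3]
BINARY_OP + → 38 + -3 = 35. Stack: [35]
LOAD_CONST → push 9. Stack: [35, 9]
LOAD_FAST a → push -3. Stack: [35, 9, -3]
BINARY_OP - → 9 - -3 = 12. Stack: [35, 12]
BINARY_OP // → 35 // 12 = 2. Stack: [2]
STORE_FAST s → s=2. Stack: []
LOAD_CONST → push 8. Stack: [8]
LOAD_FAST s → push 2. Stack: [8, 2]
BINARY_OP * → 8 * 2 = 16. Stack: [16]
STORE_FAST r → r=16. Stack: []
LOAD_FAST r → push 16. Stack: [16]
LOAD_CONST → push 1. Stack: [16, 1]
BINARY_OP // → 16 // 1 = 16. Stack: [16]
STORE_FAST v → v=16. Stack: []
LOAD_FAST_LOAD_FAST r,v → push 16,16. Stack: [16, 16]
BINARY_OP % → 16 % 16 = 0. Stack: [0]
STORE_FAST k → k=0. Stack: []
LOAD_CONST → push 9. Stack: [9]
STORE_FAST p → p=9. Stack: []
LOAD_FAST s → push 2. Stack: [2]
LOAD_CONST → push 12. Stack: [2, 12]
BINARY_OP - → 2 - 12 = -10. Stack: [-10]
STORE_FAST n → n=-10. Stack: []
LOAD_FAST n → push -10. Stack: [-10]
LOAD_CONST → push 12. Stack: [-10, 12]
BINARY_OP & → -10 & 12 = 4. Stack: [4]
RETURN_VALUE → return 4.

4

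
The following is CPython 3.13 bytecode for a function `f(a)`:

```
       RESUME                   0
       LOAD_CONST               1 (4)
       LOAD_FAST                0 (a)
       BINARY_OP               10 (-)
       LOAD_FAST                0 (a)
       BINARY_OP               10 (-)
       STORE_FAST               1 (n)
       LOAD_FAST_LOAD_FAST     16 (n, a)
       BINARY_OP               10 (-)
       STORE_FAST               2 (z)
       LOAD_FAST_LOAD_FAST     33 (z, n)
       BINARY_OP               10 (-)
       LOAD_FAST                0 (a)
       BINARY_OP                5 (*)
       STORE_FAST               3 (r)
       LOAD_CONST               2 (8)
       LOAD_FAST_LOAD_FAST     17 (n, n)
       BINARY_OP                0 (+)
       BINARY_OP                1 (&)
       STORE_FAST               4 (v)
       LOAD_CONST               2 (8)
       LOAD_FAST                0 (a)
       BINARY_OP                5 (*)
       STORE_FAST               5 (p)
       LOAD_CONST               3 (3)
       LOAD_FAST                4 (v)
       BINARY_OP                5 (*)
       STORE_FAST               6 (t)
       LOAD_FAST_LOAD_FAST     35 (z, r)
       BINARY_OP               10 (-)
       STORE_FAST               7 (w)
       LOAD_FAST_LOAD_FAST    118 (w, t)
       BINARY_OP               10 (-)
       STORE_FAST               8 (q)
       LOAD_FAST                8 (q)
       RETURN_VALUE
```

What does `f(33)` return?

LOAD_CONST → push 4. Stack: [4]
LOAD_FAST a → push 33. Stack: [4, 33]
BINARY_OP - → 4 - 33 = -29. Stack: [-29]
LOAD_FAST a → push 33. Stack: [-29, 33]
BINARY_OP - → -29 - 33 = -62. Stack: [-62]
STORE_FAST n → n=-62. Stack: []
LOAD_FAST_LOAD_FAST n,a → push -62,33. Stack: [-62, 33]
BINARY_OP - → -62 - 33 = -95. Stack: [-95]
STORE_FAST z → z=-95. Stack: []
LOAD_FAST_LOAD_FAST z,n → push -95,-62. Stack: [-95, -62]
BINARY_OP - → -95 - -62 = -33. Stack: [-33]
LOAD_FAST a → push 33. Stack: [-33, 33]
BINARY_OP * → -33 * 33 = -1089. Stack: [-1089]
STORE_FAST r → r=-1089. Stack: []
LOAD_CONST → push 8. Stack: [8]
LOAD_FAST_LOAD_FAST n,n → push -62,-62. Stack: [8, -62, -62]
BINARY_OP + → -62 + -62 = -124. Stack: [8, -124]
BINARY_OP & → 8 & -124 = 0. Stack: [0]
STORE_FAST v → v=0. Stack: []
LOAD_CONST → push 8. Stack: [8]
LOAD_FAST a → push 33. Stack: [8, 33]
BINARY_OP * → 8 * 33 = 264. Stack: [264]
STORE_FAST p → p=264. Stack: []
LOAD_CONST → push 3. Stack: [3]
LOAD_FAST v → push 0. Stack: [3, 0]
BINARY_OP * → 3 * 0 = 0. Stack: [0]
STORE_FAST t → t=0. Stack: []
LOAD_FAST_LOAD_FAST z,r → push -95,-1089. Stack: [-95, -1089]
BINARY_OP - → -95 - -1089 = 994. Stack: [994]
STORE_FAST w → w=994. Stack: []
LOAD_FAST_LOAD_FAST w,t → push 994,0. Stack: [994, 0]
BINARY_OP - → 994 - 0 = 994. Stack: [994]
STORE_FAST q → q=994. Stack: []
LOAD_FAST q → push 994. Stack: [994]
RETURN_VALUE → return 994.

994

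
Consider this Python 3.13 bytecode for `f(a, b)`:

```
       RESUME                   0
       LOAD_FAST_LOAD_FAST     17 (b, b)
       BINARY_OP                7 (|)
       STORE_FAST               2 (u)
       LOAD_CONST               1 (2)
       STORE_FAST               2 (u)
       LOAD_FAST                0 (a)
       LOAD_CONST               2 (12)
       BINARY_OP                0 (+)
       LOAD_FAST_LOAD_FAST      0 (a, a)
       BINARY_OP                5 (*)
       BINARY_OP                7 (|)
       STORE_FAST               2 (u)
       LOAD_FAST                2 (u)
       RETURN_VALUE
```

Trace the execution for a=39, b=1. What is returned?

1523

LOAD_FAST_LOAD_FAST b,b → push 1,1. Stack: [1, 1]
BINARY_OP | → 1 | 1 = 1. Stack: [1]
STORE_FAST u → u=1. Stack: []
LOAD_CONST → push 2. Stack: [2]
STORE_FAST u → u=2. Stack: []
LOAD_FAST a → push 39. Stack: [39]
LOAD_CONST → push 12. Stack: [39, 12]
BINARY_OP + → 39 + 12 = 51. Stack: [51]
LOAD_FAST_LOAD_FAST a,a → push 39,39. Stack: [51, 39, 39]
BINARY_OP * → 39 * 39 = 1521. Stack: [51, 1521]
BINARY_OP | → 51 | 1521 = 1523. Stack: [1523]
STORE_FAST u → u=1523. Stack: []
LOAD_FAST u → push 1523. Stack: [1523]
RETURN_VALUE → return 1523.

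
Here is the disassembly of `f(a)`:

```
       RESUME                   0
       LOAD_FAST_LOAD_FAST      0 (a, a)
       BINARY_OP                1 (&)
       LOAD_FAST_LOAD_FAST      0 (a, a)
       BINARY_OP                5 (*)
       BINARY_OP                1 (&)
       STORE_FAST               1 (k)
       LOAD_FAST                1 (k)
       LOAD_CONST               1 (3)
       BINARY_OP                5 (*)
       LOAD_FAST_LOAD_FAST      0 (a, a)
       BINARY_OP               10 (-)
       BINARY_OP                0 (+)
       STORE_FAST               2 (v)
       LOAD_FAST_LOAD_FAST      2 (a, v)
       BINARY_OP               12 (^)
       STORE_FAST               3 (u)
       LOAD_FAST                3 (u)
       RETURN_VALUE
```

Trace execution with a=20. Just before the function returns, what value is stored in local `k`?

LOAD_FAST_LOAD_FAST a,a → push 20,20. Stack: [20, 20]
BINARY_OP & → 20 & 20 = 20. Stack: [20]
LOAD_FAST_LOAD_FAST a,a → push 20,20. Stack: [20, 20, 20]
BINARY_OP * → 20 * 20 = 400. Stack: [20, 400]
BINARY_OP & → 20 & 400 = 16. Stack: [16]
STORE_FAST k → k=16. Stack: []
LOAD_FAST k → push 16. Stack: [16]
LOAD_CONST → push 3. Stack: [16, 3]
BINARY_OP * → 16 * 3 = 48. Stack: [48]
LOAD_FAST_LOAD_FAST a,a → push 20,20. Stack: [48, 20, 20]
BINARY_OP - → 20 - 20 = 0. Stack: [48, 0]
BINARY_OP + → 48 + 0 = 48. Stack: [48]
STORE_FAST v → v=48. Stack: []
LOAD_FAST_LOAD_FAST a,v → push 20,48. Stack: [20, 48]
BINARY_OP ^ → 20 ^ 48 = 36. Stack: [36]
STORE_FAST u → u=36. Stack: []
LOAD_FAST u → push 36. Stack: [36]
RETURN_VALUE → return 36.

16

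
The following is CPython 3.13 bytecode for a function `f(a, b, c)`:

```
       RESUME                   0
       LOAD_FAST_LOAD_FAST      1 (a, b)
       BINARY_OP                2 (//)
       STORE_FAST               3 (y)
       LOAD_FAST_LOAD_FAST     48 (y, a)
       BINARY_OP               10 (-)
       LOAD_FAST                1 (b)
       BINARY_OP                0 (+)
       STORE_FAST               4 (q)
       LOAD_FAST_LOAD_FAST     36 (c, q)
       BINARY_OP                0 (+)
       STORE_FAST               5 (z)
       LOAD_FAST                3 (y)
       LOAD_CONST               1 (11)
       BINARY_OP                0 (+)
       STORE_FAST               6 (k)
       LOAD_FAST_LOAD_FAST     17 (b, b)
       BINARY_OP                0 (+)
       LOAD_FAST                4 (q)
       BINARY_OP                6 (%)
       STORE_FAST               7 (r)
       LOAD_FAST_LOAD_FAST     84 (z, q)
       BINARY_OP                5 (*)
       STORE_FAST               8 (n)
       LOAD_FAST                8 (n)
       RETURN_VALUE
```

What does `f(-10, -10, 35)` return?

LOAD_FAST_LOAD_FAST a,b → push -10,-10. Stack: [-10, -10]
BINARY_OP // → -10 // -10 = 1. Stack: [1]
STORE_FAST y → y=1. Stack: []
LOAD_FAST_LOAD_FAST y,a → push 1,-10. Stack: [1, -10]
BINARY_OP - → 1 - -10 = 11. Stack: [11]
LOAD_FAST b → push -10. Stack: [11, -10]
BINARY_OP + → 11 + -10 = 1. Stack: [1]
STORE_FAST q → q=1. Stack: []
LOAD_FAST_LOAD_FAST c,q → push 35,1. Stack: [35, 1]
BINARY_OP + → 35 + 1 = 36. Stack: [36]
STORE_FAST z → z=36. Stack: []
LOAD_FAST y → push 1. Stack: [1]
LOAD_CONST → push 11. Stack: [1, 11]
BINARY_OP + → 1 + 11 = 12. Stack: [12]
STORE_FAST k → k=12. Stack: []
LOAD_FAST_LOAD_FAST b,b → push -10,-10. Stack: [-10, -10]
BINARY_OP + → -10 + -10 = -20. Stack: [-20]
LOAD_FAST q → push 1. Stack: [-20, 1]
BINARY_OP % → -20 % 1 = 0. Stack: [0]
STORE_FAST r → r=0. Stack: []
LOAD_FAST_LOAD_FAST z,q → push 36,1. Stack: [36, 1]
BINARY_OP * → 36 * 1 = 36. Stack: [36]
STORE_FAST n → n=36. Stack: []
LOAD_FAST n → push 36. Stack: [36]
RETURN_VALUE → return 36.

36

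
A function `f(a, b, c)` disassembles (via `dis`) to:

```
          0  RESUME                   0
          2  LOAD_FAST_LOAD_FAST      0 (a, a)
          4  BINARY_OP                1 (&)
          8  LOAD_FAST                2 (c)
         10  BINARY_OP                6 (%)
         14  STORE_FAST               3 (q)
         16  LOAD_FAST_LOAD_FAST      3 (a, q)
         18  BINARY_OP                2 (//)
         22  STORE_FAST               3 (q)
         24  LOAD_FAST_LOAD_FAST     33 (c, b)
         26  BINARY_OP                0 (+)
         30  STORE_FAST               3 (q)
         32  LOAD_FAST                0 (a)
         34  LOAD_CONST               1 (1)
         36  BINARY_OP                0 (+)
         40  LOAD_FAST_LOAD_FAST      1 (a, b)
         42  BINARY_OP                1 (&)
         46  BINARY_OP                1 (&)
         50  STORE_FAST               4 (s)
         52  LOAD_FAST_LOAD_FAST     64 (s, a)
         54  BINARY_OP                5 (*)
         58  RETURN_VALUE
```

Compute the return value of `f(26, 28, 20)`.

624

LOAD_FAST_LOAD_FAST a,a → push 26,26. Stack: [26, 26]
BINARY_OP & → 26 & 26 = 26. Stack: [26]
LOAD_FAST c → push 20. Stack: [26, 20]
BINARY_OP % → 26 % 20 = 6. Stack: [6]
STORE_FAST q → q=6. Stack: []
LOAD_FAST_LOAD_FAST a,q → push 26,6. Stack: [26, 6]
BINARY_OP // → 26 // 6 = 4. Stack: [4]
STORE_FAST q → q=4. Stack: []
LOAD_FAST_LOAD_FAST c,b → push 20,28. Stack: [20, 28]
BINARY_OP + → 20 + 28 = 48. Stack: [48]
STORE_FAST q → q=48. Stack: []
LOAD_FAST a → push 26. Stack: [26]
LOAD_CONST → push 1. Stack: [26, 1]
BINARY_OP + → 26 + 1 = 27. Stack: [27]
LOAD_FAST_LOAD_FAST a,b → push 26,28. Stack: [27, 26, 28]
BINARY_OP & → 26 & 28 = 24. Stack: [27, 24]
BINARY_OP & → 27 & 24 = 24. Stack: [24]
STORE_FAST s → s=24. Stack: []
LOAD_FAST_LOAD_FAST s,a → push 24,26. Stack: [24, 26]
BINARY_OP * → 24 * 26 = 624. Stack: [624]
RETURN_VALUE → return 624.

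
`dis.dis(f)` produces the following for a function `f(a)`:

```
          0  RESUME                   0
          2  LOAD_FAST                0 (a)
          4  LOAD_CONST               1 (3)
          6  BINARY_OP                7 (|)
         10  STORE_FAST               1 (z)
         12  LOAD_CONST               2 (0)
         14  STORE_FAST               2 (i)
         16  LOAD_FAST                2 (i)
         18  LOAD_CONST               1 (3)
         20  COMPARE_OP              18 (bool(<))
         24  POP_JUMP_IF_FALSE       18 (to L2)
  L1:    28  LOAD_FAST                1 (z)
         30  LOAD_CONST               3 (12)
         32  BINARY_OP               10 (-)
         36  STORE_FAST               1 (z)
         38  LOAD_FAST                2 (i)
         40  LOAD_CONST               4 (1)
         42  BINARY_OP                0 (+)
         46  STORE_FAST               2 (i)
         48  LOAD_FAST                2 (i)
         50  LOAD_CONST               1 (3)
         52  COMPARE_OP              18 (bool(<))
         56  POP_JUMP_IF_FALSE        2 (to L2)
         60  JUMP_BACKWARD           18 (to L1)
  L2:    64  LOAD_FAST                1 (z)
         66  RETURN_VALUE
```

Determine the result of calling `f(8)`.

-25

LOAD_FAST a → push 8. Stack: [8]
LOAD_CONST → push 3. Stack: [8, 3]
BINARY_OP | → 8 | 3 = 11. Stack: [11]
STORE_FAST z → z=11. Stack: []
LOAD_CONST → push 0. Stack: [0]
STORE_FAST i → i=0. Stack: []
LOAD_FAST i → push 0. Stack: [0]
LOAD_CONST → push 3. Stack: [0, 3]
COMPARE_OP bool(<) → 0 vs 3 = True. Stack: [True]
POP_JUMP_IF_FALSE → pop True; no jump. Stack: []
LOAD_FAST z → push 11. Stack: [11]
LOAD_CONST → push 12. Stack: [11, 12]
BINARY_OP - → 11 - 12 = -1. Stack: [-1]
STORE_FAST z → z=-1. Stack: []
LOAD_FAST i → push 0. Stack: [0]
LOAD_CONST → push 1. Stack: [0, 1]
BINARY_OP + → 0 + 1 = 1. Stack: [1]
STORE_FAST i → i=1. Stack: []
LOAD_FAST i → push 1. Stack: [1]
LOAD_CONST → push 3. Stack: [1, 3]
COMPARE_OP bool(<) → 1 vs 3 = True. Stack: [True]
POP_JUMP_IF_FALSE → pop True; no jump. Stack: []
LOAD_FAST z → push -1. Stack: [-1]
LOAD_CONST → push 12. Stack: [-1, 12]
BINARY_OP - → -1 - 12 = -13. Stack: [-13]
STORE_FAST z → z=-13. Stack: []
LOAD_FAST i → push 1. Stack: [1]
LOAD_CONST → push 1. Stack: [1, 1]
BINARY_OP + → 1 + 1 = 2. Stack: [2]
STORE_FAST i → i=2. Stack: []
LOAD_FAST i → push 2. Stack: [2]
LOAD_CONST → push 3. Stack: [2, 3]
COMPARE_OP bool(<) → 2 vs 3 = True. Stack: [True]
POP_JUMP_IF_FALSE → pop True; no jump. Stack: []
LOAD_FAST z → push -13. Stack: [-13]
LOAD_CONST → push 12. Stack: [-13, 12]
BINARY_OP - → -13 - 12 = -25. Stack: [-25]
STORE_FAST z → z=-25. Stack: []
LOAD_FAST i → push 2. Stack: [2]
LOAD_CONST → push 1. Stack: [2, 1]
BINARY_OP + → 2 + 1 = 3. Stack: [3]
STORE_FAST i → i=3. Stack: []
LOAD_FAST i → push 3. Stack: [3]
LOAD_CONST → push 3. Stack: [3, 3]
COMPARE_OP bool(<) → 3 vs 3 = False. Stack: [False]
POP_JUMP_IF_FALSE → pop False; jump. Stack: []
LOAD_FAST z → push -25. Stack: [-25]
RETURN_VALUE → return -25.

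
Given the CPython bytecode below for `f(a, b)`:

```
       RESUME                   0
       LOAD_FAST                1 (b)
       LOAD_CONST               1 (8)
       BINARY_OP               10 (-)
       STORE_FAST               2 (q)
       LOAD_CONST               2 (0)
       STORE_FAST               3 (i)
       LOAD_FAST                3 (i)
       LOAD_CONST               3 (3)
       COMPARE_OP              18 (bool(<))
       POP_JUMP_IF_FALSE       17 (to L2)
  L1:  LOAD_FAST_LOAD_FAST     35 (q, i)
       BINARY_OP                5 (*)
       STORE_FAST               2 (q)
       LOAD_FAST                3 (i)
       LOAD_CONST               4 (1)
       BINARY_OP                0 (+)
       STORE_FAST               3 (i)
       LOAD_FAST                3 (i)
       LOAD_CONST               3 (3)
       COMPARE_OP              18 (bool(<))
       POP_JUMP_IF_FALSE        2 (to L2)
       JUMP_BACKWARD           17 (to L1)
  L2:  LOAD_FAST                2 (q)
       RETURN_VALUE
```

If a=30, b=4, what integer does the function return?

LOAD_FAST b → push 4. Stack: [4]
LOAD_CONST → push 8. Stack: [4, 8]
BINARY_OP - → 4 - 8 = -4. Stack: [-4]
STORE_FAST q → q=-4. Stack: []
LOAD_CONST → push 0. Stack: [0]
STORE_FAST i → i=0. Stack: []
LOAD_FAST i → push 0. Stack: [0]
LOAD_CONST → push 3. Stack: [0, 3]
COMPARE_OP bool(<) → 0 vs 3 = True. Stack: [True]
POP_JUMP_IF_FALSE → pop True; no jump. Stack: []
LOAD_FAST_LOAD_FAST q,i → push -4,0. Stack: [-4, 0]
BINARY_OP * → -4 * 0 = 0. Stack: [0]
STORE_FAST q → q=0. Stack: []
LOAD_FAST i → push 0. Stack: [0]
LOAD_CONST → push 1. Stack: [0, 1]
BINARY_OP + → 0 + 1 = 1. Stack: [1]
STORE_FAST i → i=1. Stack: []
LOAD_FAST i → push 1. Stack: [1]
LOAD_CONST → push 3. Stack: [1, 3]
COMPARE_OP bool(<) → 1 vs 3 = True. Stack: [True]
POP_JUMP_IF_FALSE → pop True; no jump. Stack: []
LOAD_FAST_LOAD_FAST q,i → push 0,1. Stack: [0, 1]
BINARY_OP * → 0 * 1 = 0. Stack: [0]
STORE_FAST q → q=0. Stack: []
LOAD_FAST i → push 1. Stack: [1]
LOAD_CONST → push 1. Stack: [1, 1]
BINARY_OP + → 1 + 1 = 2. Stack: [2]
STORE_FAST i → i=2. Stack: []
LOAD_FAST i → push 2. Stack: [2]
LOAD_CONST → push 3. Stack: [2, 3]
COMPARE_OP bool(<) → 2 vs 3 = True. Stack: [True]
POP_JUMP_IF_FALSE → pop True; no jump. Stack: []
LOAD_FAST_LOAD_FAST q,i → push 0,2. Stack: [0, 2]
BINARY_OP * → 0 * 2 = 0. Stack: [0]
STORE_FAST q → q=0. Stack: []
LOAD_FAST i → push 2. Stack: [2]
LOAD_CONST → push 1. Stack: [2, 1]
BINARY_OP + → 2 + 1 = 3. Stack: [3]
STORE_FAST i → i=3. Stack: []
LOAD_FAST i → push 3. Stack: [3]
LOAD_CONST → push 3. Stack: [3, 3]
COMPARE_OP bool(<) → 3 vs 3 = False. Stack: [False]
POP_JUMP_IF_FALSE → pop False; jump. Stack: []
LOAD_FAST q → push 0. Stack: [0]
RETURN_VALUE → return 0.

0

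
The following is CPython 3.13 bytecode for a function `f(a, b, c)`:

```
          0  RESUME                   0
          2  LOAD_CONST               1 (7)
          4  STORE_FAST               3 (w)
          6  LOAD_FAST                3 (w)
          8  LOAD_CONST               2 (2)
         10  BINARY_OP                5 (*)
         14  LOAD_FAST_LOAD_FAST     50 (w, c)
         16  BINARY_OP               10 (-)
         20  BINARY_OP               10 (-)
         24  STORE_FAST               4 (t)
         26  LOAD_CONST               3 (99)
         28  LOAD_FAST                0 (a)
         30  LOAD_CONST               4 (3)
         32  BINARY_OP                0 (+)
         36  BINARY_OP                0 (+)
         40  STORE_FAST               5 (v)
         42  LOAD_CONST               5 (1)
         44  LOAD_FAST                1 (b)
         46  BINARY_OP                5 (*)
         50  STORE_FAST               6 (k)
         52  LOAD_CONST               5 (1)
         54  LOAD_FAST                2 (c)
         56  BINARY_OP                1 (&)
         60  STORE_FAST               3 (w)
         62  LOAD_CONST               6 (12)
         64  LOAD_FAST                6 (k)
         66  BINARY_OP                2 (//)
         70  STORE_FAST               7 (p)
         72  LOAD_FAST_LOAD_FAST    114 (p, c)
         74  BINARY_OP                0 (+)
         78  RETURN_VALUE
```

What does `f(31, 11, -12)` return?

-11

LOAD_CONST → push 7. Stack: [7]
STORE_FAST w → w=7. Stack: []
LOAD_FAST w → push 7. Stack: [7]
LOAD_CONST → push 2. Stack: [7, 2]
BINARY_OP * → 7 * 2 = 14. Stack: [14]
LOAD_FAST_LOAD_FAST w,c → push 7,-12. Stack: [14, 7, -12]
BINARY_OP - → 7 - -12 = 19. Stack: [14, 19]
BINARY_OP - → 14 - 19 = -5. Stack: [-5]
STORE_FAST t → t=-5. Stack: []
LOAD_CONST → push 99. Stack: [99]
LOAD_FAST a → push 31. Stack: [99, 31]
LOAD_CONST → push 3. Stack: [99, 31, 3]
BINARY_OP + → 31 + 3 = 34. Stack: [99, 34]
BINARY_OP + → 99 + 34 = 133. Stack: [133]
STORE_FAST v → v=133. Stack: []
LOAD_CONST → push 1. Stack: [1]
LOAD_FAST b → push 11. Stack: [1, 11]
BINARY_OP * → 1 * 11 = 11. Stack: [11]
STORE_FAST k → k=11. Stack: []
LOAD_CONST → push 1. Stack: [1]
LOAD_FAST c → push -12. Stack: [1, -12]
BINARY_OP & → 1 & -12 = 0. Stack: [0]
STORE_FAST w → w=0. Stack: []
LOAD_CONST → push 12. Stack: [12]
LOAD_FAST k → push 11. Stack: [12, 11]
BINARY_OP // → 12 // 11 = 1. Stack: [1]
STORE_FAST p → p=1. Stack: []
LOAD_FAST_LOAD_FAST p,c → push 1,-12. Stack: [1, -12]
BINARY_OP + → 1 + -12 = -11. Stack: [-11]
RETURN_VALUE → return -11.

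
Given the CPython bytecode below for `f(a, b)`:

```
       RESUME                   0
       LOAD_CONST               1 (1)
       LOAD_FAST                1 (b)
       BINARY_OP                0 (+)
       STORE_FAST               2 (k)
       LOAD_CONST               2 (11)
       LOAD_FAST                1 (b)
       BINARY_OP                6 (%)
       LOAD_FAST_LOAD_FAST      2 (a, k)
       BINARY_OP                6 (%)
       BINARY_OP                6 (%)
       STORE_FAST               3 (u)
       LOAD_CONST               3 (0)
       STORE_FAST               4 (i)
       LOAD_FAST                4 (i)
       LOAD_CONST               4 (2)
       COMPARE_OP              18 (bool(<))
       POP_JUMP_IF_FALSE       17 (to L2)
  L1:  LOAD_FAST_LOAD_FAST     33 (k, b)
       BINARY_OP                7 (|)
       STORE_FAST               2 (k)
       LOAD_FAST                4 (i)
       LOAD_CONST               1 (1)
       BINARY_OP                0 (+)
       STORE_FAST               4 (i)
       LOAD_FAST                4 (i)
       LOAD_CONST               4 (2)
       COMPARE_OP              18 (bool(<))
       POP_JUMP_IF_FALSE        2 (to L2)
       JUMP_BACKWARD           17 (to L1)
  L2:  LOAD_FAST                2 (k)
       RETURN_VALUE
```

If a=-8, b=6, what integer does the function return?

LOAD_CONST → push 1. Stack: [1]
LOAD_FAST b → push 6. Stack: [1, 6]
BINARY_OP + → 1 + 6 = 7. Stack: [7]
STORE_FAST k → k=7. Stack: []
LOAD_CONST → push 11. Stack: [11]
LOAD_FAST b → push 6. Stack: [11, 6]
BINARY_OP % → 11 % 6 = 5. Stack: [5]
LOAD_FAST_LOAD_FAST a,k → push -8,7. Stack: [5, -8, 7]
BINARY_OP % → -8 % 7 = 6. Stack: [5, 6]
BINARY_OP % → 5 % 6 = 5. Stack: [5]
STORE_FAST u → u=5. Stack: []
LOAD_CONST → push 0. Stack: [0]
STORE_FAST i → i=0. Stack: []
LOAD_FAST i → push 0. Stack: [0]
LOAD_CONST → push 2. Stack: [0, 2]
COMPARE_OP bool(<) → 0 vs 2 = True. Stack: [True]
POP_JUMP_IF_FALSE → pop True; no jump. Stack: []
LOAD_FAST_LOAD_FAST k,b → push 7,6. Stack: [7, 6]
BINARY_OP | → 7 | 6 = 7. Stack: [7]
STORE_FAST k → k=7. Stack: []
LOAD_FAST i → push 0. Stack: [0]
LOAD_CONST → push 1. Stack: [0, 1]
BINARY_OP + → 0 + 1 = 1. Stack: [1]
STORE_FAST i → i=1. Stack: []
LOAD_FAST i → push 1. Stack: [1]
LOAD_CONST → push 2. Stack: [1, 2]
COMPARE_OP bool(<) → 1 vs 2 = True. Stack: [True]
POP_JUMP_IF_FALSE → pop True; no jump. Stack: []
LOAD_FAST_LOAD_FAST k,b → push 7,6. Stack: [7, 6]
BINARY_OP | → 7 | 6 = 7. Stack: [7]
STORE_FAST k → k=7. Stack: []
LOAD_FAST i → push 1. Stack: [1]
LOAD_CONST → push 1. Stack: [1, 1]
BINARY_OP + → 1 + 1 = 2. Stack: [2]
STORE_FAST i → i=2. Stack: []
LOAD_FAST i → push 2. Stack: [2]
LOAD_CONST → push 2. Stack: [2, 2]
COMPARE_OP bool(<) → 2 vs 2 = False. Stack: [False]
POP_JUMP_IF_FALSE → pop False; jump. Stack: []
LOAD_FAST k → push 7. Stack: [7]
RETURN_VALUE → return 7.

7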